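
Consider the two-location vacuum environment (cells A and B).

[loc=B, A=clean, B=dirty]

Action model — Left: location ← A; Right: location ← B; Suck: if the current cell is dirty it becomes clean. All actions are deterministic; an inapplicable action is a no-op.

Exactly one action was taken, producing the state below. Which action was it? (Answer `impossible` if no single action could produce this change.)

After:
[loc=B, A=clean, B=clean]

try  Left: (A; A:clean, B:dirty)
try Right: (B; A:clean, B:dirty)
try  Suck: (B; A:clean, B:clean)  ← match

Suck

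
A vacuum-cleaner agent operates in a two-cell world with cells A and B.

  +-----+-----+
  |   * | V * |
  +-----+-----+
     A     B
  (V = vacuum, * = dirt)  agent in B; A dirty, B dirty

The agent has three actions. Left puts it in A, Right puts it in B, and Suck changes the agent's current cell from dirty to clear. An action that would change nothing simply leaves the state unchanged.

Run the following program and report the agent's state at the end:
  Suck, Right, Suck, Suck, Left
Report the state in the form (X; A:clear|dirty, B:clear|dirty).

step 1/5 (Suck): (B; A:dirty, B:clear)
step 2/5 (Right): (B; A:dirty, B:clear)
step 3/5 (Suck): (B; A:dirty, B:clear)
step 4/5 (Suck): (B; A:dirty, B:clear)
step 5/5 (Left): (A; A:dirty, B:clear)

(A; A:dirty, B:clear)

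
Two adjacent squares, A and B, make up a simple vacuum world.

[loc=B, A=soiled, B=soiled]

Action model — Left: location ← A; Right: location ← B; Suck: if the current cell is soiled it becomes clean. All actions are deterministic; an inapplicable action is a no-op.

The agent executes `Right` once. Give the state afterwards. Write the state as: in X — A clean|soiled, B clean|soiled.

start: in B — A soiled, B soiled
[1] after Right: in B — A soiled, B soiled

in B — A soiled, B soiled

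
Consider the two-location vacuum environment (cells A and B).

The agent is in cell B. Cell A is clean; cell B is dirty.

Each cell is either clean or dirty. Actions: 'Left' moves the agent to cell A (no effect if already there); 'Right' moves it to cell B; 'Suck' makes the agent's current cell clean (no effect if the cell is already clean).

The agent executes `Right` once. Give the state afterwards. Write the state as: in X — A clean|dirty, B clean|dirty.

in B — A clean, B dirty

start: in B — A clean, B dirty
Right (#1): in B — A clean, B dirty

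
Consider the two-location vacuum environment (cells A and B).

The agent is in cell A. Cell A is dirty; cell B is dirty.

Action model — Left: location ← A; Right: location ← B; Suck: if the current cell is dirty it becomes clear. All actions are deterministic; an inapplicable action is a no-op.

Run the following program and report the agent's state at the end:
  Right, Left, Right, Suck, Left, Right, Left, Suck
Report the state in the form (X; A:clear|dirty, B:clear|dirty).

1. Right → (B; A:dirty, B:dirty)
2. Left → (A; A:dirty, B:dirty)
3. Right → (B; A:dirty, B:dirty)
4. Suck → (B; A:dirty, B:clear)
5. Left → (A; A:dirty, B:clear)
6. Right → (B; A:dirty, B:clear)
7. Left → (A; A:dirty, B:clear)
8. Suck → (A; A:clear, B:clear)

(A; A:clear, B:clear)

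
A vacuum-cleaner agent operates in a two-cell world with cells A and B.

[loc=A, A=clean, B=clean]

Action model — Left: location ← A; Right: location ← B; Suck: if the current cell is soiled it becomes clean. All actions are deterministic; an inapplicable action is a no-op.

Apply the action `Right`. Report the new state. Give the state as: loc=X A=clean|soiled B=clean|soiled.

loc=B A=clean B=clean

start: loc=A A=clean B=clean
1. Right → loc=B A=clean B=clean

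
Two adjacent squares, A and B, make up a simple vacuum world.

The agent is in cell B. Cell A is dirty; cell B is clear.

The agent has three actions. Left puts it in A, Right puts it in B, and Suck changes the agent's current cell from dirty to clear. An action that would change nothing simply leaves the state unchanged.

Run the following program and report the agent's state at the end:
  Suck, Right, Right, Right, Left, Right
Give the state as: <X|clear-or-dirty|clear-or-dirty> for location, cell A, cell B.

[1] after Suck: <B|dirty|clear>
[2] after Right: <B|dirty|clear>
[3] after Right: <B|dirty|clear>
[4] after Right: <B|dirty|clear>
[5] after Left: <A|dirty|clear>
[6] after Right: <B|dirty|clear>

<B|dirty|clear>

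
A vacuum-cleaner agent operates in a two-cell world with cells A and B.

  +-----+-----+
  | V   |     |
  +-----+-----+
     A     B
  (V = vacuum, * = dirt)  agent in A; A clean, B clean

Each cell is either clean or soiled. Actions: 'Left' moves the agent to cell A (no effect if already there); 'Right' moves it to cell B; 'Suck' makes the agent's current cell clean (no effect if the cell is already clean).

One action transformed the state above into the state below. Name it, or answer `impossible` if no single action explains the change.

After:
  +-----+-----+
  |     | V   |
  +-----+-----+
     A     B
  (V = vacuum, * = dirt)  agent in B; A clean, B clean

try  Left: loc=A A=clean B=clean
try Right: loc=B A=clean B=clean  ← match
try  Suck: loc=A A=clean B=clean

Right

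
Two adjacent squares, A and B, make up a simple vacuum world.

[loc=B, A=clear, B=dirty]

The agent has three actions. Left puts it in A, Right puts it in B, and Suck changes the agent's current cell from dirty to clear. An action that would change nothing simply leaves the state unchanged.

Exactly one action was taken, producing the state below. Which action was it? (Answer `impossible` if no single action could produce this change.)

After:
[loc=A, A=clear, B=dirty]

Left

try  Left: in A — A clear, B dirty  ← match
try Right: in B — A clear, B dirty
try  Suck: in B — A clear, B clear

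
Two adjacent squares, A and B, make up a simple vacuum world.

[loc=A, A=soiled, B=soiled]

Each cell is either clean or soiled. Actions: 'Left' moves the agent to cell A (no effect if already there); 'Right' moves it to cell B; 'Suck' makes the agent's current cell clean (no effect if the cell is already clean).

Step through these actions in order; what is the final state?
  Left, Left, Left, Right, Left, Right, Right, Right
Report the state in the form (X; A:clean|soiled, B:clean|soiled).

(B; A:soiled, B:soiled)

step 1/8 (Left): (A; A:soiled, B:soiled)
step 2/8 (Left): (A; A:soiled, B:soiled)
step 3/8 (Left): (A; A:soiled, B:soiled)
step 4/8 (Right): (B; A:soiled, B:soiled)
step 5/8 (Left): (A; A:soiled, B:soiled)
step 6/8 (Right): (B; A:soiled, B:soiled)
step 7/8 (Right): (B; A:soiled, B:soiled)
step 8/8 (Right): (B; A:soiled, B:soiled)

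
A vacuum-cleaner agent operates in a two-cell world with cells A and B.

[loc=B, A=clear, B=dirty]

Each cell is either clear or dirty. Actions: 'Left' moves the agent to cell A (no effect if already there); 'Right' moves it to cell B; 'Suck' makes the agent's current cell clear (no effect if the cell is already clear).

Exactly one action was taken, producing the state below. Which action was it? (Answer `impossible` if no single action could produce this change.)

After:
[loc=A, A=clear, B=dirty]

try  Left: (A; A:clear, B:dirty)  ← match
try Right: (B; A:clear, B:dirty)
try  Suck: (B; A:clear, B:clear)

Left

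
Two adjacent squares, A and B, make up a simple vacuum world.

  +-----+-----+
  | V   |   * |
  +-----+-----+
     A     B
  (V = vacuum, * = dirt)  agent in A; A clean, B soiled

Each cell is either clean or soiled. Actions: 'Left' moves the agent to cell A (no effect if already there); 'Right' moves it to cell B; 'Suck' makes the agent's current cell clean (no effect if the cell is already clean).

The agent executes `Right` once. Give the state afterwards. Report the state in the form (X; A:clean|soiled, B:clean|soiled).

start: (A; A:clean, B:soiled)
1) do Right; now (B; A:clean, B:soiled)

(B; A:clean, B:soiled)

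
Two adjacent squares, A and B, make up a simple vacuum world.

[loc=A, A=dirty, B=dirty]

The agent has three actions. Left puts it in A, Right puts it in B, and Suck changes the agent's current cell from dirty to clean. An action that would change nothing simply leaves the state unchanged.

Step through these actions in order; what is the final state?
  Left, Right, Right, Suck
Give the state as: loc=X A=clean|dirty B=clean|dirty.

1. Left → loc=A A=dirty B=dirty
2. Right → loc=B A=dirty B=dirty
3. Right → loc=B A=dirty B=dirty
4. Suck → loc=B A=dirty B=clean

loc=B A=dirty B=clean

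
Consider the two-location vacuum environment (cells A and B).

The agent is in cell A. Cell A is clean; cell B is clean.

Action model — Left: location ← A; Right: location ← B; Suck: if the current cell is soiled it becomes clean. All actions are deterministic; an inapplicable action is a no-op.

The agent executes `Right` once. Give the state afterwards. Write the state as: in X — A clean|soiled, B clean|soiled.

start: in A — A clean, B clean
1. Right → in B — A clean, B clean

in B — A clean, B clean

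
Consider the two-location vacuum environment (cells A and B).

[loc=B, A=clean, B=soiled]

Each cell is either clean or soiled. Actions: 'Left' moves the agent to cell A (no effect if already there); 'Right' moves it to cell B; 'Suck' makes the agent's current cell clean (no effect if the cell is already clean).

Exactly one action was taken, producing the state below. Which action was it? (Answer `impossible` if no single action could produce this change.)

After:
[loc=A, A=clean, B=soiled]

Left

try  Left: <A|clean|soiled>  ← match
try Right: <B|clean|soiled>
try  Suck: <B|clean|clean>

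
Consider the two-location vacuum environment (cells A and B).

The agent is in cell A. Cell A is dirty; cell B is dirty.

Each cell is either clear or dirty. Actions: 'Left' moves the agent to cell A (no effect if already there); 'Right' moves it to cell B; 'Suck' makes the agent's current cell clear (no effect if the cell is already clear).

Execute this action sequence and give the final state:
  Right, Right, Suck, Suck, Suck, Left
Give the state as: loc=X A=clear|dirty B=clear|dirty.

[1] after Right: loc=B A=dirty B=dirty
[2] after Right: loc=B A=dirty B=dirty
[3] after Suck: loc=B A=dirty B=clear
[4] after Suck: loc=B A=dirty B=clear
[5] after Suck: loc=B A=dirty B=clear
[6] after Left: loc=A A=dirty B=clear

loc=A A=dirty B=clear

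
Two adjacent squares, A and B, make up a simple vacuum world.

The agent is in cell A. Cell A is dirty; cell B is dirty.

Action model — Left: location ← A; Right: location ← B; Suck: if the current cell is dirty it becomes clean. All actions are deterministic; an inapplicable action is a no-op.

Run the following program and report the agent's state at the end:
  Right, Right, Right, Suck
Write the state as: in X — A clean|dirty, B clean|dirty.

in B — A dirty, B clean

Right (#1): in B — A dirty, B dirty
Right (#2): in B — A dirty, B dirty
Right (#3): in B — A dirty, B dirty
Suck (#4): in B — A dirty, B clean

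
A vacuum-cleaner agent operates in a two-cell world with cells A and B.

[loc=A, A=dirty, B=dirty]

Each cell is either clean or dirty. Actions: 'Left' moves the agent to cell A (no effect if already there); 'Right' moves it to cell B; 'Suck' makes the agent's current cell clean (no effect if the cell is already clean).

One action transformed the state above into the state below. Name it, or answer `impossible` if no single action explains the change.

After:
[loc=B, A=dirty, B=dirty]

try  Left: loc=A A=dirty B=dirty
try Right: loc=B A=dirty B=dirty  ← match
try  Suck: loc=A A=clean B=dirty

Right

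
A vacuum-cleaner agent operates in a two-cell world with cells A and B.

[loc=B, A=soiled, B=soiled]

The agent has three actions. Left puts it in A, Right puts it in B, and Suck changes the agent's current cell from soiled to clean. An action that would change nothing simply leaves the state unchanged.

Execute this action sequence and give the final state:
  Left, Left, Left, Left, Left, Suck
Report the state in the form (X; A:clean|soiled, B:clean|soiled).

(A; A:clean, B:soiled)

[1] after Left: (A; A:soiled, B:soiled)
[2] after Left: (A; A:soiled, B:soiled)
[3] after Left: (A; A:soiled, B:soiled)
[4] after Left: (A; A:soiled, B:soiled)
[5] after Left: (A; A:soiled, B:soiled)
[6] after Suck: (A; A:clean, B:soiled)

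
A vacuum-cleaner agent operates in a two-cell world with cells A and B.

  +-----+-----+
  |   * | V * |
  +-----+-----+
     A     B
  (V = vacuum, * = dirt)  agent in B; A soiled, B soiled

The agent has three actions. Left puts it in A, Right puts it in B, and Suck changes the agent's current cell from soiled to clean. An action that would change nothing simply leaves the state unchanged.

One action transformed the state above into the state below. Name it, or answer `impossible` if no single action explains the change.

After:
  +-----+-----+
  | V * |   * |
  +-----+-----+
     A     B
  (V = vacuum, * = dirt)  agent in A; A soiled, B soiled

Left

try  Left: in A — A soiled, B soiled  ← match
try Right: in B — A soiled, B soiled
try  Suck: in B — A soiled, B clean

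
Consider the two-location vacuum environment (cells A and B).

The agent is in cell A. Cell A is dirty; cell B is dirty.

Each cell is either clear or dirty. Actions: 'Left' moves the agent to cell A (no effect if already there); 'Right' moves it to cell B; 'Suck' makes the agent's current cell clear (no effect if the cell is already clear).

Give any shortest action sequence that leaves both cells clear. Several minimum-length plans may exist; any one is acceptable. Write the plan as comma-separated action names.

step 1/3 (Suck): (A; A:clear, B:dirty)
step 2/3 (Right): (B; A:clear, B:dirty)
step 3/3 (Suck): (B; A:clear, B:clear)
min 3: Suck A + move + Suck B

Suck, Right, Suck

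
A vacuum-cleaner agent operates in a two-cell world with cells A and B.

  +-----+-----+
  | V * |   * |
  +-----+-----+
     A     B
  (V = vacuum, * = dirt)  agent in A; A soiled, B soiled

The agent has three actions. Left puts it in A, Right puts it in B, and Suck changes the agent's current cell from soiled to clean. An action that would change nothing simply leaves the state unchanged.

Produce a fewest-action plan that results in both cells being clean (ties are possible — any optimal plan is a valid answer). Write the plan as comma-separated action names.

Suck (#1): in A — A clean, B soiled
Right (#2): in B — A clean, B soiled
Suck (#3): in B — A clean, B clean
min 3: Suck A + move + Suck B

Suck, Right, Suck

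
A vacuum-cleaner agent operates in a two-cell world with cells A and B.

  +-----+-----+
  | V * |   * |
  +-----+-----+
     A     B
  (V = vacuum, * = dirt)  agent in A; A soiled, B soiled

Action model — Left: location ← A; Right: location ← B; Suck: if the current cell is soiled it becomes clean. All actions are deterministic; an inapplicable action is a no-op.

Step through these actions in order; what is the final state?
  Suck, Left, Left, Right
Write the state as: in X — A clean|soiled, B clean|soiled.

t=1 Suck ⇒ in A — A clean, B soiled
t=2 Left ⇒ in A — A clean, B soiled
t=3 Left ⇒ in A — A clean, B soiled
t=4 Right ⇒ in B — A clean, B soiled

in B — A clean, B soiled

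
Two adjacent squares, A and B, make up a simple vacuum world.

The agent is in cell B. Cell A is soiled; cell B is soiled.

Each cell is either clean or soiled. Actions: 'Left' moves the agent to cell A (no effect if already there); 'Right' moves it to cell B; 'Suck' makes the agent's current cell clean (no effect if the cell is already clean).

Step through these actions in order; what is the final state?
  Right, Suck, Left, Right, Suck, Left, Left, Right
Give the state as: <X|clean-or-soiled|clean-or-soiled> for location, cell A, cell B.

<B|soiled|clean>

t=1 Right ⇒ <B|soiled|soiled>
t=2 Suck ⇒ <B|soiled|clean>
t=3 Left ⇒ <A|soiled|clean>
t=4 Right ⇒ <B|soiled|clean>
t=5 Suck ⇒ <B|soiled|clean>
t=6 Left ⇒ <A|soiled|clean>
t=7 Left ⇒ <A|soiled|clean>
t=8 Right ⇒ <B|soiled|clean>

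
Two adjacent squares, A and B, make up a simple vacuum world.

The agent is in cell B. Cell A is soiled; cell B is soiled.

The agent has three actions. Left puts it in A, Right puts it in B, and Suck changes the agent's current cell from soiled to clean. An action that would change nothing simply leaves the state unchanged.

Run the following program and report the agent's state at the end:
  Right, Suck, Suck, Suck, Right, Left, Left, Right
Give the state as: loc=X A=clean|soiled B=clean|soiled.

loc=B A=soiled B=clean

Right (#1): loc=B A=soiled B=soiled
Suck (#2): loc=B A=soiled B=clean
Suck (#3): loc=B A=soiled B=clean
Suck (#4): loc=B A=soiled B=clean
Right (#5): loc=B A=soiled B=clean
Left (#6): loc=A A=soiled B=clean
Left (#7): loc=A A=soiled B=clean
Right (#8): loc=B A=soiled B=clean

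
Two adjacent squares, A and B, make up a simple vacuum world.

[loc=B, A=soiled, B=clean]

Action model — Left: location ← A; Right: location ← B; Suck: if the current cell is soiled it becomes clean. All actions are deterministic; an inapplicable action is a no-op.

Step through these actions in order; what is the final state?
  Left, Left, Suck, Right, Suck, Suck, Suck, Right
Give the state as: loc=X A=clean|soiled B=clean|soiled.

loc=B A=clean B=clean

Left (#1): loc=A A=soiled B=clean
Left (#2): loc=A A=soiled B=clean
Suck (#3): loc=A A=clean B=clean
Right (#4): loc=B A=clean B=clean
Suck (#5): loc=B A=clean B=clean
Suck (#6): loc=B A=clean B=clean
Suck (#7): loc=B A=clean B=clean
Right (#8): loc=B A=clean B=clean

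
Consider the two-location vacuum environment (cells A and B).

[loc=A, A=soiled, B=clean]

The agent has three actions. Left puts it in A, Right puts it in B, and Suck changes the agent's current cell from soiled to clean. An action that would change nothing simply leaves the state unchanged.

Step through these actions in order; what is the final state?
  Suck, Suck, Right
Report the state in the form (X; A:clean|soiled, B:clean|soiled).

(B; A:clean, B:clean)

step 1/3 (Suck): (A; A:clean, B:clean)
step 2/3 (Suck): (A; A:clean, B:clean)
step 3/3 (Right): (B; A:clean, B:clean)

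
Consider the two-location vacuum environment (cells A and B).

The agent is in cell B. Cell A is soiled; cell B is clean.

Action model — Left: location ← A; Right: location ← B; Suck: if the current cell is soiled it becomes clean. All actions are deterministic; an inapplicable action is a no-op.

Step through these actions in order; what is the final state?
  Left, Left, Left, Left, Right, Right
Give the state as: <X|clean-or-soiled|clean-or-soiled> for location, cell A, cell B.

[1] after Left: <A|soiled|clean>
[2] after Left: <A|soiled|clean>
[3] after Left: <A|soiled|clean>
[4] after Left: <A|soiled|clean>
[5] after Right: <B|soiled|clean>
[6] after Right: <B|soiled|clean>

<B|soiled|clean>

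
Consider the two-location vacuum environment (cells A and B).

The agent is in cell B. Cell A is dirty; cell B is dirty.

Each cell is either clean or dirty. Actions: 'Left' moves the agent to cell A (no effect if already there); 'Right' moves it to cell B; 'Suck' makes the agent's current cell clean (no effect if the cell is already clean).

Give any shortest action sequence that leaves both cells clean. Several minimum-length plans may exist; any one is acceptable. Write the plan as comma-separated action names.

1. Suck → (B; A:dirty, B:clean)
2. Left → (A; A:dirty, B:clean)
3. Suck → (A; A:clean, B:clean)
min 3: Suck B + move + Suck A

Suck, Left, Suck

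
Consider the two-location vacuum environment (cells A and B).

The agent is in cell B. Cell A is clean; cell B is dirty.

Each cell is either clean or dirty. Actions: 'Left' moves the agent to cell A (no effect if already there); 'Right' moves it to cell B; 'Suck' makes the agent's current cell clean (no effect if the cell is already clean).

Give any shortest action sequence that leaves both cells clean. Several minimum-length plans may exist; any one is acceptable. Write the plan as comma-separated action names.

Suck

1) do Suck; now (B; A:clean, B:clean)
min 1: B is dirty, one Suck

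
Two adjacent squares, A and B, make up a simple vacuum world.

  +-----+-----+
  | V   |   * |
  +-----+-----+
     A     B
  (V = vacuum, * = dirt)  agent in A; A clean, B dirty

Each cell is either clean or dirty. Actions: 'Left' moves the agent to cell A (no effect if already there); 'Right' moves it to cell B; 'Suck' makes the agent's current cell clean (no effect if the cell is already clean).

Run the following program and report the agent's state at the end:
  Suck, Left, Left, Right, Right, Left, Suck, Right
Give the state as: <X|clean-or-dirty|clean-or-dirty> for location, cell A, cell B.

t=1 Suck ⇒ <A|clean|dirty>
t=2 Left ⇒ <A|clean|dirty>
t=3 Left ⇒ <A|clean|dirty>
t=4 Right ⇒ <B|clean|dirty>
t=5 Right ⇒ <B|clean|dirty>
t=6 Left ⇒ <A|clean|dirty>
t=7 Suck ⇒ <A|clean|dirty>
t=8 Right ⇒ <B|clean|dirty>

<B|clean|dirty>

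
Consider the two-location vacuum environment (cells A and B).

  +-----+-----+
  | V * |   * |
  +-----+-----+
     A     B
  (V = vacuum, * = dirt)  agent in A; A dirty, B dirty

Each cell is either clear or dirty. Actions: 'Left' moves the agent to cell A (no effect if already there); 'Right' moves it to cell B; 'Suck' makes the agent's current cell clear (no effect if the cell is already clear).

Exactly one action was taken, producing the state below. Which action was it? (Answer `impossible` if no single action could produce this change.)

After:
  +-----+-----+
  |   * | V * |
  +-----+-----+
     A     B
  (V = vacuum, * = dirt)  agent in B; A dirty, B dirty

Right

try  Left: (A; A:dirty, B:dirty)
try Right: (B; A:dirty, B:dirty)  ← match
try  Suck: (A; A:clear, B:dirty)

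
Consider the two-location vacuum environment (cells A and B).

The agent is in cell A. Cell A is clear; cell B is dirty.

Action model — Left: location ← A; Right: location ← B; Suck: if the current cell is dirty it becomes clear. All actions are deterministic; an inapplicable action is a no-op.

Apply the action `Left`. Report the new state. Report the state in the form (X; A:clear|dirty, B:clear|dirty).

(A; A:clear, B:dirty)

start: (A; A:clear, B:dirty)
1. Left → (A; A:clear, B:dirty)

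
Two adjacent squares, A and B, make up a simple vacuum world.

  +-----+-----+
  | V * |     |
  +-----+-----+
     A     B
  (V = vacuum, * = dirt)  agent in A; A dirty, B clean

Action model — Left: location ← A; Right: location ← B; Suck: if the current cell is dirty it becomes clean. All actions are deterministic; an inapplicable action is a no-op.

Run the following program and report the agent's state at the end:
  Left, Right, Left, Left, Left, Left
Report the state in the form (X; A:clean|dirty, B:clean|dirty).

(A; A:dirty, B:clean)

t=1 Left ⇒ (A; A:dirty, B:clean)
t=2 Right ⇒ (B; A:dirty, B:clean)
t=3 Left ⇒ (A; A:dirty, B:clean)
t=4 Left ⇒ (A; A:dirty, B:clean)
t=5 Left ⇒ (A; A:dirty, B:clean)
t=6 Left ⇒ (A; A:dirty, B:clean)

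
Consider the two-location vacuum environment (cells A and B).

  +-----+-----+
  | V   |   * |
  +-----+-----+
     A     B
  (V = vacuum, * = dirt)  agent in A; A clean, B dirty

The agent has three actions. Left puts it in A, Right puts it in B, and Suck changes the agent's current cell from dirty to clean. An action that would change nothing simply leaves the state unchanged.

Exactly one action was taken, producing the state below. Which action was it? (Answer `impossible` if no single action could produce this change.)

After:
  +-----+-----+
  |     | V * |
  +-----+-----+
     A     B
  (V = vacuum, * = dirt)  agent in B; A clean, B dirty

try  Left: (A; A:clean, B:dirty)
try Right: (B; A:clean, B:dirty)  ← match
try  Suck: (A; A:clean, B:dirty)

Right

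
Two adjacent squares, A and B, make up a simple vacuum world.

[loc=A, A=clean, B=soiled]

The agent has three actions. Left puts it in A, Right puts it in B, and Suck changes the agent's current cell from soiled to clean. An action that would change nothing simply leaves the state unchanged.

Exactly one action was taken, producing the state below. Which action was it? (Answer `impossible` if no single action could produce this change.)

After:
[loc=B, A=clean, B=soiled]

Right

try  Left: loc=A A=clean B=soiled
try Right: loc=B A=clean B=soiled  ← match
try  Suck: loc=A A=clean B=soiled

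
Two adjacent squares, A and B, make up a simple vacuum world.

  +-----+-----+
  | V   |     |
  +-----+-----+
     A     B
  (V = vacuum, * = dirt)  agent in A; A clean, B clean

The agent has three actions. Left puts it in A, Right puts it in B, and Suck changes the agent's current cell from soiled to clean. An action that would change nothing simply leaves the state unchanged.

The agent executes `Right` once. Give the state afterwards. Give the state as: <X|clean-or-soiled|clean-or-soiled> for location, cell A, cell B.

<B|clean|clean>

start: <A|clean|clean>
step 1/1 (Right): <B|clean|clean>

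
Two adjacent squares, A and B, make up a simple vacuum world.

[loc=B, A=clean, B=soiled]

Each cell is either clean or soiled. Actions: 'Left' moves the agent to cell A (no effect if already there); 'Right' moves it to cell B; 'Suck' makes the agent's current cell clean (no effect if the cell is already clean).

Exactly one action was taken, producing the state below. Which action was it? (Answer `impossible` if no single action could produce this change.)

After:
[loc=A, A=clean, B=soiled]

Left

try  Left: <A|clean|soiled>  ← match
try Right: <B|clean|soiled>
try  Suck: <B|clean|clean>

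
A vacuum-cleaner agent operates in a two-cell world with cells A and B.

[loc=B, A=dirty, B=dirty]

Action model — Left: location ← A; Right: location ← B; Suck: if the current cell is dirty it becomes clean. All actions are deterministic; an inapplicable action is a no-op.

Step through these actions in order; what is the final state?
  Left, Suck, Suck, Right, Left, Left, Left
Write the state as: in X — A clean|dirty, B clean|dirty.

in A — A clean, B dirty

Left (#1): in A — A dirty, B dirty
Suck (#2): in A — A clean, B dirty
Suck (#3): in A — A clean, B dirty
Right (#4): in B — A clean, B dirty
Left (#5): in A — A clean, B dirty
Left (#6): in A — A clean, B dirty
Left (#7): in A — A clean, B dirty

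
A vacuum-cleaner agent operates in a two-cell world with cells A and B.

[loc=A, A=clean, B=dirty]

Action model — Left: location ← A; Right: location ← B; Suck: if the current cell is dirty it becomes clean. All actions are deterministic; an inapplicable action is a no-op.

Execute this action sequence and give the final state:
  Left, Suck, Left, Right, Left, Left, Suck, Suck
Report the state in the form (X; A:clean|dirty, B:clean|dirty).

Left (#1): (A; A:clean, B:dirty)
Suck (#2): (A; A:clean, B:dirty)
Left (#3): (A; A:clean, B:dirty)
Right (#4): (B; A:clean, B:dirty)
Left (#5): (A; A:clean, B:dirty)
Left (#6): (A; A:clean, B:dirty)
Suck (#7): (A; A:clean, B:dirty)
Suck (#8): (A; A:clean, B:dirty)

(A; A:clean, B:dirty)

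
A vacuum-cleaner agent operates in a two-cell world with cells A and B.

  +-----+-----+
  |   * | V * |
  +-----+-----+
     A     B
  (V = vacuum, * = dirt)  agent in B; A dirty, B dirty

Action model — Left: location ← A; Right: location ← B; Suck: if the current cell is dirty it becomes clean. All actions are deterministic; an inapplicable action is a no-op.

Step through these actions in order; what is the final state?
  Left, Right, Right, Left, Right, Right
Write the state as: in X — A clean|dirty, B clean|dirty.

in B — A dirty, B dirty

Left (#1): in A — A dirty, B dirty
Right (#2): in B — A dirty, B dirty
Right (#3): in B — A dirty, B dirty
Left (#4): in A — A dirty, B dirty
Right (#5): in B — A dirty, B dirty
Right (#6): in B — A dirty, B dirty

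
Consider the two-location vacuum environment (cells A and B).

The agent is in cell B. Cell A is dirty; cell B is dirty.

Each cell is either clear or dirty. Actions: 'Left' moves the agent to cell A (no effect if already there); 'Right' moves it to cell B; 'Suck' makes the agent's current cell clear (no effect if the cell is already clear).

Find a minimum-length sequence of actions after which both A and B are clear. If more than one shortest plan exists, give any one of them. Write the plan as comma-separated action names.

Suck, Left, Suck

t=1 Suck ⇒ (B; A:dirty, B:clear)
t=2 Left ⇒ (A; A:dirty, B:clear)
t=3 Suck ⇒ (A; A:clear, B:clear)
min 3: Suck B + move + Suck A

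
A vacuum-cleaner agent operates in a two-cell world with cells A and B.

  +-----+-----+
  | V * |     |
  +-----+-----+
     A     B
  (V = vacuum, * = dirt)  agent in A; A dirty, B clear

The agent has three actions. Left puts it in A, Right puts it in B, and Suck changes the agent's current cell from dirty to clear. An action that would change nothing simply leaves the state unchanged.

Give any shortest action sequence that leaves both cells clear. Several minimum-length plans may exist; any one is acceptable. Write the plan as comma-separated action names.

Suck

Suck (#1): in A — A clear, B clear
min 1: A is dirty, one Suck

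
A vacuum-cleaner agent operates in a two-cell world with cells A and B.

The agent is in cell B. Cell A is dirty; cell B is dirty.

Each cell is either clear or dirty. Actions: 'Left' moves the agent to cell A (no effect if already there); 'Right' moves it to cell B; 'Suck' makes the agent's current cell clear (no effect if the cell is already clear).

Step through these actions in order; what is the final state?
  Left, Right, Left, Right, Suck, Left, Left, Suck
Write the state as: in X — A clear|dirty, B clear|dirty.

1) do Left; now in A — A dirty, B dirty
2) do Right; now in B — A dirty, B dirty
3) do Left; now in A — A dirty, B dirty
4) do Right; now in B — A dirty, B dirty
5) do Suck; now in B — A dirty, B clear
6) do Left; now in A — A dirty, B clear
7) do Left; now in A — A dirty, B clear
8) do Suck; now in A — A clear, B clear

in A — A clear, B clear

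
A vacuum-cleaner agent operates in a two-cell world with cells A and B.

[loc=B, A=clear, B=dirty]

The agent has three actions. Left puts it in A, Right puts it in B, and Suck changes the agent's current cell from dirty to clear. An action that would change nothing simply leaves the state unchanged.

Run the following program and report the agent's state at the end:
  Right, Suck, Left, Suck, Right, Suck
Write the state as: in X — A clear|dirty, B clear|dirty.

in B — A clear, B clear

1. Right → in B — A clear, B dirty
2. Suck → in B — A clear, B clear
3. Left → in A — A clear, B clear
4. Suck → in A — A clear, B clear
5. Right → in B — A clear, B clear
6. Suck → in B — A clear, B clear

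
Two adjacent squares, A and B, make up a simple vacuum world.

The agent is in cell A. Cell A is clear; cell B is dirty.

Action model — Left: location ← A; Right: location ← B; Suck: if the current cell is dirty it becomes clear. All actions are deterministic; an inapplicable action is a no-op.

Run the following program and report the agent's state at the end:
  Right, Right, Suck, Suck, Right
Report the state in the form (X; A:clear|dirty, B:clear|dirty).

(B; A:clear, B:clear)

t=1 Right ⇒ (B; A:clear, B:dirty)
t=2 Right ⇒ (B; A:clear, B:dirty)
t=3 Suck ⇒ (B; A:clear, B:clear)
t=4 Suck ⇒ (B; A:clear, B:clear)
t=5 Right ⇒ (B; A:clear, B:clear)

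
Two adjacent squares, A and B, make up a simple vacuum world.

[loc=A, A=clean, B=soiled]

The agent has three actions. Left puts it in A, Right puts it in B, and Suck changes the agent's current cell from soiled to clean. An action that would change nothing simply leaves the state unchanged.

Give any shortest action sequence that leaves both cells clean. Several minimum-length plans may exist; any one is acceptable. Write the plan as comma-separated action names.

step 1/2 (Right): <B|clean|soiled>
step 2/2 (Suck): <B|clean|clean>
min 2: go B then Suck

Right, Suck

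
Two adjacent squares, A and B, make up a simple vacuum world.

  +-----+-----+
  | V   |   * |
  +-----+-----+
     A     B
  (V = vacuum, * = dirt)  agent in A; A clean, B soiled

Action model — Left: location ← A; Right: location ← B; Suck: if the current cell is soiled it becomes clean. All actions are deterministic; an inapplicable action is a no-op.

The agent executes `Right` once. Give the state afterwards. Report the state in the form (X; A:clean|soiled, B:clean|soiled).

(B; A:clean, B:soiled)

start: (A; A:clean, B:soiled)
[1] after Right: (B; A:clean, B:soiled)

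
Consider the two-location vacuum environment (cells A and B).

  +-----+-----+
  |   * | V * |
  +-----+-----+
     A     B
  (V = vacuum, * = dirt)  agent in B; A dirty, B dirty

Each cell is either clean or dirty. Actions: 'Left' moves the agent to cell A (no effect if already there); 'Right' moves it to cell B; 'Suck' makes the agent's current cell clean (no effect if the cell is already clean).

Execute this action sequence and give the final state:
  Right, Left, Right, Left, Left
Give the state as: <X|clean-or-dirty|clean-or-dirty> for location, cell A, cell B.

1) do Right; now <B|dirty|dirty>
2) do Left; now <A|dirty|dirty>
3) do Right; now <B|dirty|dirty>
4) do Left; now <A|dirty|dirty>
5) do Left; now <A|dirty|dirty>

<A|dirty|dirty>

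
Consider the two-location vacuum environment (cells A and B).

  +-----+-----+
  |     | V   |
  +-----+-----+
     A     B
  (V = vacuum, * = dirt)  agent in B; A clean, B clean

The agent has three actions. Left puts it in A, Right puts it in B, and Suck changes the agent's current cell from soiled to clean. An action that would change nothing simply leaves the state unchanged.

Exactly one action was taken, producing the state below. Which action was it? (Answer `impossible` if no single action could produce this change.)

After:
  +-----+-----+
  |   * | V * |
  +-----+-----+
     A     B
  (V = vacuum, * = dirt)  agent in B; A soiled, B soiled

try  Left: loc=A A=clean B=clean
try Right: loc=B A=clean B=clean
try  Suck: loc=B A=clean B=clean
no single action produces the after-state

impossible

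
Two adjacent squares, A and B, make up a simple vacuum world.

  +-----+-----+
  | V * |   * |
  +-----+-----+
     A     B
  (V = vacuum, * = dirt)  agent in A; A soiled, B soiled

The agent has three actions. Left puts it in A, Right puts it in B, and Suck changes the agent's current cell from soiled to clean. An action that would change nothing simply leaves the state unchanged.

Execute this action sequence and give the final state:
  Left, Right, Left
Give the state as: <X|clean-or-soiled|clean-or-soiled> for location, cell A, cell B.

<A|soiled|soiled>

1) do Left; now <A|soiled|soiled>
2) do Right; now <B|soiled|soiled>
3) do Left; now <A|soiled|soiled>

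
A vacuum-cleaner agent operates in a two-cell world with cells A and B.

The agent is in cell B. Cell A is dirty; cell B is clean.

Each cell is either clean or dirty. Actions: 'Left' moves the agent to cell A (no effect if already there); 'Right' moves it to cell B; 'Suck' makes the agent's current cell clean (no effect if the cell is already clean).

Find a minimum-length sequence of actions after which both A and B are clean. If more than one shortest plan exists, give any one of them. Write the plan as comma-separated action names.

Left, Suck

t=1 Left ⇒ in A — A dirty, B clean
t=2 Suck ⇒ in A — A clean, B clean
min 2: go A then Suck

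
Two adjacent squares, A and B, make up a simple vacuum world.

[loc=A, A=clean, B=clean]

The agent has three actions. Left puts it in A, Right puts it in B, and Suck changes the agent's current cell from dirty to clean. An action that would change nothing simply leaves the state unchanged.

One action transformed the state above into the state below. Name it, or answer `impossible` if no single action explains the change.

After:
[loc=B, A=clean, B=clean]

Right

try  Left: (A; A:clean, B:clean)
try Right: (B; A:clean, B:clean)  ← match
try  Suck: (A; A:clean, B:clean)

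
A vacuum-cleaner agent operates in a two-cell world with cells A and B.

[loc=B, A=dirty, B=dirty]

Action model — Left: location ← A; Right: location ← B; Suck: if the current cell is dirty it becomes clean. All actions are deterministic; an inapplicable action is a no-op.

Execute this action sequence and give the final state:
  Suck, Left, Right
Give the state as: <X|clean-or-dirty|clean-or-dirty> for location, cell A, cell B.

step 1/3 (Suck): <B|dirty|clean>
step 2/3 (Left): <A|dirty|clean>
step 3/3 (Right): <B|dirty|clean>

<B|dirty|clean>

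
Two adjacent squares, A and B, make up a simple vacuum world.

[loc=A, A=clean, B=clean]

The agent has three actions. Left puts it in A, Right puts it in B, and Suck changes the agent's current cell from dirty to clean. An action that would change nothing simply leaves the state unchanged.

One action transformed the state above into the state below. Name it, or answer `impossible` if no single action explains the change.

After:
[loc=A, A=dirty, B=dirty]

try  Left: (A; A:clean, B:clean)
try Right: (B; A:clean, B:clean)
try  Suck: (A; A:clean, B:clean)
no single action produces the after-state

impossible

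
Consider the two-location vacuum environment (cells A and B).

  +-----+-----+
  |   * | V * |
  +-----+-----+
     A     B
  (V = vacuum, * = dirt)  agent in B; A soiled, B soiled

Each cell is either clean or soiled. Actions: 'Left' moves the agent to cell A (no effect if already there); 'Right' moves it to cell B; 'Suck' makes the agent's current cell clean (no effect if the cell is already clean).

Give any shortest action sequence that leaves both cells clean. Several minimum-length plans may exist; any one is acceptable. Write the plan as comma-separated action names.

1) do Suck; now in B — A soiled, B clean
2) do Left; now in A — A soiled, B clean
3) do Suck; now in A — A clean, B clean
min 3: Suck B + move + Suck A

Suck, Left, Suck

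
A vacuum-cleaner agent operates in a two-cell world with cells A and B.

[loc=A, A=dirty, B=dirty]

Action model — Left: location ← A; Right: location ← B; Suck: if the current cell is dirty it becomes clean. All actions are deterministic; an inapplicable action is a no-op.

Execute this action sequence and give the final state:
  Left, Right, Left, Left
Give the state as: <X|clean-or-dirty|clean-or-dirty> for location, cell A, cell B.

<A|dirty|dirty>

t=1 Left ⇒ <A|dirty|dirty>
t=2 Right ⇒ <B|dirty|dirty>
t=3 Left ⇒ <A|dirty|dirty>
t=4 Left ⇒ <A|dirty|dirty>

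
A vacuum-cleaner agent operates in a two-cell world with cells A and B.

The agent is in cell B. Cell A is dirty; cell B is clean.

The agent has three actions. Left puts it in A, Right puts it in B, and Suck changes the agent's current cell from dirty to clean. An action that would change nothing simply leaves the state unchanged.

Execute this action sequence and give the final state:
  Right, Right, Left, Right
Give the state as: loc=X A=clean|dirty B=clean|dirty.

1) do Right; now loc=B A=dirty B=clean
2) do Right; now loc=B A=dirty B=clean
3) do Left; now loc=A A=dirty B=clean
4) do Right; now loc=B A=dirty B=clean

loc=B A=dirty B=clean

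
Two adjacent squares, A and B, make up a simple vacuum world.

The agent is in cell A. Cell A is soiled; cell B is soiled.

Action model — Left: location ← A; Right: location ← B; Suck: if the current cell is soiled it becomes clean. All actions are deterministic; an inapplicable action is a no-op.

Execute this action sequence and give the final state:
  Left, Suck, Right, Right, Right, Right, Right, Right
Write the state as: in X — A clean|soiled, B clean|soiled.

in B — A clean, B soiled

[1] after Left: in A — A soiled, B soiled
[2] after Suck: in A — A clean, B soiled
[3] after Right: in B — A clean, B soiled
[4] after Right: in B — A clean, B soiled
[5] after Right: in B — A clean, B soiled
[6] after Right: in B — A clean, B soiled
[7] after Right: in B — A clean, B soiled
[8] after Right: in B — A clean, B soiled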